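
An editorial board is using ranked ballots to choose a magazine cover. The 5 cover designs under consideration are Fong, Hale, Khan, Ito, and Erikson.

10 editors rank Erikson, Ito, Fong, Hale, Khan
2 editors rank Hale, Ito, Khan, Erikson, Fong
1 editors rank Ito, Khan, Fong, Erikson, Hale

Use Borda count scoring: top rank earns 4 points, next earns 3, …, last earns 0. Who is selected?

Erikson

Borda scores:
  Fong: 10·2 + 2·0 + 2 = 22
  Hale: 10·1 + 2·4 + 0 = 18
  Khan: 10·0 + 2·2 + 3 = 7
  Ito: 10·3 + 2·3 + 4 = 40
  Erikson: 10·4 + 2·1 + 1 = 43
Erikson has the highest total.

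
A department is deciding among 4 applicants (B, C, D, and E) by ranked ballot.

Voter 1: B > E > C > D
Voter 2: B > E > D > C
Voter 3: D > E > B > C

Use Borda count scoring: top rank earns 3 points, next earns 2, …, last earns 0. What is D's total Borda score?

4

Borda scores:
  B: 3 + 3 + 1 = 7
  C: 1 + 0 + 0 = 1
  D: 0 + 1 + 3 = 4
  E: 2 + 2 + 2 = 6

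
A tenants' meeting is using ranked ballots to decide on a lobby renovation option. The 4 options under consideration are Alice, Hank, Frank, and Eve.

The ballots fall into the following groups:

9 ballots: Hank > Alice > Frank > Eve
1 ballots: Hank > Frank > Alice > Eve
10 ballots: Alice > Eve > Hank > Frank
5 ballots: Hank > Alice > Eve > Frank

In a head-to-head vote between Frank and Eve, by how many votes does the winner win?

5

Ballots ranking Frank above Eve: 9+1 = 10.
Ballots ranking Eve above Frank: 10+5 = 15.
Eve wins 15–10, a margin of 5.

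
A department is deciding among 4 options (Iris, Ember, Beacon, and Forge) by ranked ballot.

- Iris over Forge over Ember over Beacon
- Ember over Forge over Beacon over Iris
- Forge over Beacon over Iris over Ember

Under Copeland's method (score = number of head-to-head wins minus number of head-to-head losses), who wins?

Forge

Pairwise results:
  Iris vs Ember: Iris wins 2–1.
  Iris vs Beacon: Beacon wins 2–1.
  Iris vs Forge: Forge wins 2–1.
  Ember vs Beacon: Ember wins 2–1.
  Ember vs Forge: Forge wins 2–1.
  Beacon vs Forge: Forge wins 3–0.
Copeland scores (wins − losses):
  Iris: 1 − 2 = -1
  Ember: 1 − 2 = -1
  Beacon: 1 − 2 = -1
  Forge: 3 − 0 = 3
Forge has the best Copeland score.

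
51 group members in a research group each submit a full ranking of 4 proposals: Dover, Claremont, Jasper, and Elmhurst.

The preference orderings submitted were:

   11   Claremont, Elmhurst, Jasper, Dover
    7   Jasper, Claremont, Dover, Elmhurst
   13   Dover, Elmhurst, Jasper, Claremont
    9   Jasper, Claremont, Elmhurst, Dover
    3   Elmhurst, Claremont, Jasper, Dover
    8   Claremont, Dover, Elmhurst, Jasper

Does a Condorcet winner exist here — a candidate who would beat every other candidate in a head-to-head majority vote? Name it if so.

No Condorcet winner

Head-to-head results (51 voters total):
Dover vs Claremont: Claremont wins 38–13.
Dover vs Jasper: Jasper wins 30–21.
Dover vs Elmhurst: Dover wins 28–23.
Claremont vs Jasper: Jasper wins 29–22.
Claremont vs Elmhurst: Claremont wins 35–16.
Jasper vs Elmhurst: Elmhurst wins 35–16.
No candidate beats all others: Dover beats Elmhurst beats Jasper beats Dover, a majority cycle.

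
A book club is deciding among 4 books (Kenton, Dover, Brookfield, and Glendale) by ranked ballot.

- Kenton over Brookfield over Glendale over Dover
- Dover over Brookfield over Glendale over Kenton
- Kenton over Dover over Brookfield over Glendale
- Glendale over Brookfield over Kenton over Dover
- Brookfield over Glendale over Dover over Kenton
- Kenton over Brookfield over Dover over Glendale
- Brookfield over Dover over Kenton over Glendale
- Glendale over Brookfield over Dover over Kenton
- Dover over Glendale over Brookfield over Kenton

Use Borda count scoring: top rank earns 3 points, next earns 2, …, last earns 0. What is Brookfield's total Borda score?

Borda scores:
  Kenton: 3 + 0 + 3 + 1 + 0 + 3 + 1 + 0 + 0 = 11
  Dover: 0 + 3 + 2 + 0 + 1 + 1 + 2 + 1 + 3 = 13
  Brookfield: 2 + 2 + 1 + 2 + 3 + 2 + 3 + 2 + 1 = 18
  Glendale: 1 + 1 + 0 + 3 + 2 + 0 + 0 + 3 + 2 = 12

18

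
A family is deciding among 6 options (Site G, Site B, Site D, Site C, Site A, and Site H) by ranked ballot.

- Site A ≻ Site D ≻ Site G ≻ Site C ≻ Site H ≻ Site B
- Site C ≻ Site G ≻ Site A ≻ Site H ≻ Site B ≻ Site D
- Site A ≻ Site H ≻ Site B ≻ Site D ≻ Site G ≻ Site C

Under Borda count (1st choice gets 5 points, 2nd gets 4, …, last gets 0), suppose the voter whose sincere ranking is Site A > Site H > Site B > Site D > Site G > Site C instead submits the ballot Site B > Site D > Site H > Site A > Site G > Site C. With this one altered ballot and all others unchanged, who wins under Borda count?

Borda totals with the altered ballot: Site G 8, Site B 6, Site D 8, Site C 7, Site A 10, Site H 6.
The winner is unchanged: still Site A.

Site A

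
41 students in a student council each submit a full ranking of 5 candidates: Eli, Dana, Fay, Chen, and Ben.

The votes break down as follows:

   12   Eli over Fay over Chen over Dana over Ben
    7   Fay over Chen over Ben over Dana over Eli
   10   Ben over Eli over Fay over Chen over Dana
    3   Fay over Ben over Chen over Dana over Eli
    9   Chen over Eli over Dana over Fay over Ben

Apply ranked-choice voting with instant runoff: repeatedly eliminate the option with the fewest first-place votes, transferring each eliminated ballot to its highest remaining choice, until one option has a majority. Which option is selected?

Eli

Round 1: Eli 12, Fay 10, Ben 10, Chen 9, Dana 0. Dana has the fewest and is eliminated.
Round 2: Eli 12, Fay 10, Ben 10, Chen 9. Chen has the fewest and is eliminated.
Round 3: Eli 21, Fay 10, Ben 10. Eli has a majority.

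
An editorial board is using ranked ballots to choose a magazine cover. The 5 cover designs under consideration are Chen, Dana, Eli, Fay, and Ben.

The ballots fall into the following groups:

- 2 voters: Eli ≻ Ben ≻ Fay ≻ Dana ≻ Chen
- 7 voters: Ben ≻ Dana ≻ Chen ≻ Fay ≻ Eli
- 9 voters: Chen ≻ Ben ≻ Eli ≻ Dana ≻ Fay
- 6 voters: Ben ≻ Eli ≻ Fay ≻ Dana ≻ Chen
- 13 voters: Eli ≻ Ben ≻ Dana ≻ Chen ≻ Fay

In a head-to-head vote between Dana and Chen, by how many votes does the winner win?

Ballots ranking Dana above Chen: 2+7+6+13 = 28.
Ballots ranking Chen above Dana: 9.
Dana wins 28–9, a margin of 19.

19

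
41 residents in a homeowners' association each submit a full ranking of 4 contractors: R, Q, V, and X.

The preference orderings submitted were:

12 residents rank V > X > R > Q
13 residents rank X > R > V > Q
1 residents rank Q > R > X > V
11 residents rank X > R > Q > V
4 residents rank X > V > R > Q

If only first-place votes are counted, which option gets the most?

First-place vote totals:
  R: 0
  Q: 1
  V: 12
  X: 28
X has the most first-place votes.

X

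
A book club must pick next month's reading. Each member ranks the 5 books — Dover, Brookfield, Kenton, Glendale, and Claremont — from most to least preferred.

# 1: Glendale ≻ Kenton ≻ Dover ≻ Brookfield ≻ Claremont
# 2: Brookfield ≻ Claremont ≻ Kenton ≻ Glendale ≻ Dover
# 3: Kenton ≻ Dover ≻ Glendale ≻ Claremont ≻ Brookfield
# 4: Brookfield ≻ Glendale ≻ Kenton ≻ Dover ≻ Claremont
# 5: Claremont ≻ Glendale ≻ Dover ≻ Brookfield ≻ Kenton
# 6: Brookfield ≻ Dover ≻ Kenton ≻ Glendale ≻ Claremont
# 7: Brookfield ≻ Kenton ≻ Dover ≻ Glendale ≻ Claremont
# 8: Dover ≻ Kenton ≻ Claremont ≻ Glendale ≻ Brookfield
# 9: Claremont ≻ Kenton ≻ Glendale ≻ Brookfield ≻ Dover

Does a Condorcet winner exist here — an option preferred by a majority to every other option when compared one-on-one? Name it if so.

There is no Condorcet winner

Head-to-head results (9 voters total):
Dover vs Brookfield: Brookfield wins 5–4.
Dover vs Kenton: Kenton wins 6–3.
Dover vs Glendale: Glendale wins 5–4.
Dover vs Claremont: Dover wins 6–3.
Brookfield vs Kenton: Brookfield wins 5–4.
Brookfield vs Glendale: Glendale wins 5–4.
Brookfield vs Claremont: Brookfield wins 5–4.
Kenton vs Glendale: Kenton wins 6–3.
Kenton vs Claremont: Kenton wins 6–3.
Glendale vs Claremont: Glendale wins 5–4.
No candidate beats all others: Brookfield beats Kenton beats Glendale beats Brookfield, a majority cycle.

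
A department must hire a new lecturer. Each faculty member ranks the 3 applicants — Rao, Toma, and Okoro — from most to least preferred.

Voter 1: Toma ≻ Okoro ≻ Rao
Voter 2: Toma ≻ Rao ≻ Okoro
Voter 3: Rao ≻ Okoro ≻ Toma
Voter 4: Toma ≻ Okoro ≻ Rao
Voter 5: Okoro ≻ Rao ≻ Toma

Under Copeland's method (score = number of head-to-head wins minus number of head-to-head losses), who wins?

Toma

Pairwise results:
  Rao vs Toma: Toma wins 3–2.
  Rao vs Okoro: Okoro wins 3–2.
  Toma vs Okoro: Toma wins 3–2.
Copeland scores (wins − losses):
  Rao: 0 − 2 = -2
  Toma: 2 − 0 = 2
  Okoro: 1 − 1 = 0
Toma has the best Copeland score.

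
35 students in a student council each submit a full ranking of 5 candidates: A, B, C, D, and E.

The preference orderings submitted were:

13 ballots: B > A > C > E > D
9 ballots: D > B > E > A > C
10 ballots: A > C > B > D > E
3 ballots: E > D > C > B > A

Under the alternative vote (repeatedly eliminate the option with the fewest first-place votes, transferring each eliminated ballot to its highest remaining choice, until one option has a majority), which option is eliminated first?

C

Round 1: B 13, A 10, D 9, E 3, C 0. C has the fewest and is eliminated.
Round 2: B 13, A 10, D 9, E 3. E has the fewest and is eliminated.
Round 3: B 13, D 12, A 10. A has the fewest and is eliminated.
Round 4: B 23, D 12. B has a majority.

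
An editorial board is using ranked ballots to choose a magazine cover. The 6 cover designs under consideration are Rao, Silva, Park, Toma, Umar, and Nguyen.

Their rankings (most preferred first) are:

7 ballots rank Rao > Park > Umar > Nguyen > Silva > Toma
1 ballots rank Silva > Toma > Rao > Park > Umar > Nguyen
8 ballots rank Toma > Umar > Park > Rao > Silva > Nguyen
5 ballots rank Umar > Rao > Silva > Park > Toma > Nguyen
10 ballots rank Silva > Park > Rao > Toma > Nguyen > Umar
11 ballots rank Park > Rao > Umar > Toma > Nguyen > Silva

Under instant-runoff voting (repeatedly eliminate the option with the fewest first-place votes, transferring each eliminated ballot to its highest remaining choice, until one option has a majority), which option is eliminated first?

Nguyen

Round 1: Silva 11, Park 11, Toma 8, Rao 7, Umar 5, Nguyen 0. Nguyen has the fewest and is eliminated.
Round 2: Silva 11, Park 11, Toma 8, Rao 7, Umar 5. Umar has the fewest and is eliminated.
Round 3: Rao 12, Silva 11, Park 11, Toma 8. Toma has the fewest and is eliminated.
Round 4: Park 19, Rao 12, Silva 11. Silva has the fewest and is eliminated.
Round 5: Park 29, Rao 13. Park has a majority.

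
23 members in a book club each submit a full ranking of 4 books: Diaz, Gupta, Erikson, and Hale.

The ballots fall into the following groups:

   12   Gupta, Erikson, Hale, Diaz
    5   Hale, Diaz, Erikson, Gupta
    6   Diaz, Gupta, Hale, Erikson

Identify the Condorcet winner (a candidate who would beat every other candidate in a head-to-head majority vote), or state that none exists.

Gupta

Head-to-head results (23 voters total):
Diaz vs Gupta: Gupta wins 12–11.
Diaz vs Erikson: Erikson wins 12–11.
Diaz vs Hale: Hale wins 17–6.
Gupta vs Erikson: Gupta wins 18–5.
Gupta vs Hale: Gupta wins 18–5.
Erikson vs Hale: Erikson wins 12–11.
Gupta beats each rival — Diaz (12–11), Erikson (18–5), Hale (18–5) — so Gupta is the Condorcet winner.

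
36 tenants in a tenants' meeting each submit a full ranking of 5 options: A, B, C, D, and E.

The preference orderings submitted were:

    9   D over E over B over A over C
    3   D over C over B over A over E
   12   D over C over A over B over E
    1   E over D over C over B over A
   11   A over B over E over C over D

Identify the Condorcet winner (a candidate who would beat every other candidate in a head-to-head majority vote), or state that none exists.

D

Head-to-head results (36 voters total):
A vs B: A wins 23–13.
A vs C: A wins 20–16.
A vs D: D wins 25–11.
A vs E: A wins 26–10.
B vs C: B wins 20–16.
B vs D: D wins 25–11.
B vs E: B wins 26–10.
C vs D: D wins 25–11.
C vs E: E wins 21–15.
D vs E: D wins 24–12.
D beats each rival — A (25–11), B (25–11), C (25–11), E (24–12) — so D is the Condorcet winner.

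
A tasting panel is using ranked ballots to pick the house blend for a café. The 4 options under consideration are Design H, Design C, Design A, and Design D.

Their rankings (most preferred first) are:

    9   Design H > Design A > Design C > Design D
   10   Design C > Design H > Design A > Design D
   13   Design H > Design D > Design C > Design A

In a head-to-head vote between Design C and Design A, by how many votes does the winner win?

Ballots ranking Design C above Design A: 10+13 = 23.
Ballots ranking Design A above Design C: 9.
Design C wins 23–9, a margin of 14.

14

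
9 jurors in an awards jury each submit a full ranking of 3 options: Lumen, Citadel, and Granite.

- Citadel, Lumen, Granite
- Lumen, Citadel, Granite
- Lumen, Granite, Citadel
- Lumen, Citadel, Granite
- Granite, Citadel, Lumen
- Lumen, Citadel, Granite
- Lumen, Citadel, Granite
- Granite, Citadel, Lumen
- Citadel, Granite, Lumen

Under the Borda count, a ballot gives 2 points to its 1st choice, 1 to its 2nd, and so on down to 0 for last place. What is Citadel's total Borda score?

10

Borda scores:
  Lumen: 1 + 2 + 2 + 2 + 0 + 2 + 2 + 0 + 0 = 11
  Citadel: 2 + 1 + 0 + 1 + 1 + 1 + 1 + 1 + 2 = 10
  Granite: 0 + 0 + 1 + 0 + 2 + 0 + 0 + 2 + 1 = 6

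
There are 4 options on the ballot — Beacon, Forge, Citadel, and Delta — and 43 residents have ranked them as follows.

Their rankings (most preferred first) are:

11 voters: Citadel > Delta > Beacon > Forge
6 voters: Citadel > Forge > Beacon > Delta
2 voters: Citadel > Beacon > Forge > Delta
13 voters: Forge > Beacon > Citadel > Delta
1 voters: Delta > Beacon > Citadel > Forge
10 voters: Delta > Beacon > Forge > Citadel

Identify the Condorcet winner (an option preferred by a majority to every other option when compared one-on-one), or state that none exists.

There is no Condorcet winner

Head-to-head results (43 voters total):
Beacon vs Forge: Beacon wins 24–19.
Beacon vs Citadel: Beacon wins 24–19.
Beacon vs Delta: Delta wins 22–21.
Forge vs Citadel: Forge wins 23–20.
Forge vs Delta: Delta wins 22–21.
Citadel vs Delta: Citadel wins 32–11.
No candidate beats all others: Beacon beats Citadel beats Delta beats Beacon, a majority cycle.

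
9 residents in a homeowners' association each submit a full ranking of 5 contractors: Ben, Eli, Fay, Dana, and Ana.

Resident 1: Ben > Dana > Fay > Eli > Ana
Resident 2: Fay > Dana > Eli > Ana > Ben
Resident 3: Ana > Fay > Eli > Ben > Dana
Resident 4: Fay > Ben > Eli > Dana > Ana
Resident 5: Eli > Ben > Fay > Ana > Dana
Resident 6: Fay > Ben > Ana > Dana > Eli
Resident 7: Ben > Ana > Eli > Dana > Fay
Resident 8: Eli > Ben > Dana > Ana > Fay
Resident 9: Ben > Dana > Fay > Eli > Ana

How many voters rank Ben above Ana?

Ballots ranking Ben above Ana: 7.
Ballots ranking Ana above Ben: 2.
So 7 of 9 voters prefer Ben to Ana.

7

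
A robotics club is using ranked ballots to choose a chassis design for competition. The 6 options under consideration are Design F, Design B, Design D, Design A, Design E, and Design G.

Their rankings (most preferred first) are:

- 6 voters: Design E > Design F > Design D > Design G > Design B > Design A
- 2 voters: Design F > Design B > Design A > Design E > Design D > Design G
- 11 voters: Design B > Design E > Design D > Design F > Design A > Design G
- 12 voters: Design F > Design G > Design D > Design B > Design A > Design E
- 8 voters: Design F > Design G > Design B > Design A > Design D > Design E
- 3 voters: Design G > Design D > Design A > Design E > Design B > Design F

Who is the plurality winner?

First-place vote totals:
  Design F: 22
  Design B: 11
  Design D: 0
  Design A: 0
  Design E: 6
  Design G: 3
Design F has the most first-place votes.

Design F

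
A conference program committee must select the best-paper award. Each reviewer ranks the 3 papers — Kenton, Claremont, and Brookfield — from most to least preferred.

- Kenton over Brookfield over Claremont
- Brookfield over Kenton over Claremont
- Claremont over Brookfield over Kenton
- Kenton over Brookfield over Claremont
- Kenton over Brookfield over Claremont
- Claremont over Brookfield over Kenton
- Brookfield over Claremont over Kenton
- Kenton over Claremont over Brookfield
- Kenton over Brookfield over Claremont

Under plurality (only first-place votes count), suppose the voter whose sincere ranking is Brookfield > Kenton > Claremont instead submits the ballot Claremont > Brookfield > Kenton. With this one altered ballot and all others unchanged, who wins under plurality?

Kenton

First-place totals with the altered ballot: Kenton 5, Claremont 3, Brookfield 1.
The winner is unchanged: still Kenton.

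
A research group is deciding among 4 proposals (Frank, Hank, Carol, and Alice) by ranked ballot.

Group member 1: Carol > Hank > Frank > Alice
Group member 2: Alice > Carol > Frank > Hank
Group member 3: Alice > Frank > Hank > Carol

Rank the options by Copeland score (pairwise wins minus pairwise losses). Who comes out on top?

Alice

Pairwise results:
  Frank vs Hank: Frank wins 2–1.
  Frank vs Carol: Carol wins 2–1.
  Frank vs Alice: Alice wins 2–1.
  Hank vs Carol: Carol wins 2–1.
  Hank vs Alice: Alice wins 2–1.
  Carol vs Alice: Alice wins 2–1.
Copeland scores (wins − losses):
  Frank: 1 − 2 = -1
  Hank: 0 − 3 = -3
  Carol: 2 − 1 = 1
  Alice: 3 − 0 = 3
Alice has the best Copeland score.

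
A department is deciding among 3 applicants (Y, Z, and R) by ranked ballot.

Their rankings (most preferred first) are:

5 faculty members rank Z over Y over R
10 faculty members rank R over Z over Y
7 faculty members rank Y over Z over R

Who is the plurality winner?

R

First-place vote totals:
  Y: 7
  Z: 5
  R: 10
R has the most first-place votes.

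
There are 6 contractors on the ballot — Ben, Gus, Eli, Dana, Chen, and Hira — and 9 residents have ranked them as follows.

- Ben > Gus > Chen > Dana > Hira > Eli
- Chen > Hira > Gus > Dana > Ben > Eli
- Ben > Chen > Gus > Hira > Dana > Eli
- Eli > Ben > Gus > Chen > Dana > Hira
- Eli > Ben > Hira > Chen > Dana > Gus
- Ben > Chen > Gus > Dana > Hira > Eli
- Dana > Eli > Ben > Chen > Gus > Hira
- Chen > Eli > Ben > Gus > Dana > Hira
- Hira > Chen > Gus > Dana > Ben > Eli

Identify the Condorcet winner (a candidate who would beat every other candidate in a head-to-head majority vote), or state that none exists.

Ben

Head-to-head results (9 voters total):
Ben vs Gus: Ben wins 7–2.
Ben vs Eli: Ben wins 5–4.
Ben vs Dana: Ben wins 6–3.
Ben vs Chen: Ben wins 6–3.
Ben vs Hira: Ben wins 7–2.
Gus vs Eli: Gus wins 5–4.
Gus vs Dana: Gus wins 7–2.
Gus vs Chen: Chen wins 7–2.
Gus vs Hira: Gus wins 6–3.
Eli vs Dana: Dana wins 6–3.
Eli vs Chen: Chen wins 6–3.
Eli vs Hira: Hira wins 5–4.
Dana vs Chen: Chen wins 8–1.
Dana vs Hira: Dana wins 5–4.
Chen vs Hira: Chen wins 7–2.
Ben beats each rival — Gus (7–2), Eli (5–4), Dana (6–3), Chen (6–3), Hira (7–2) — so Ben is the Condorcet winner.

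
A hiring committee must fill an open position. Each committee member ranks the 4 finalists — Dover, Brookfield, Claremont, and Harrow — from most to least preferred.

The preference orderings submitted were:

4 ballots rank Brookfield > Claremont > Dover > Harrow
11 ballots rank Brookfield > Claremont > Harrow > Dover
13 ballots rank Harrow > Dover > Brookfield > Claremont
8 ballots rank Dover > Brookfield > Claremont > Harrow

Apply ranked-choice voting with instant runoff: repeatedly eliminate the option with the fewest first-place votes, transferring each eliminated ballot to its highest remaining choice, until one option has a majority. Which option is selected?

Round 1: Brookfield 15, Harrow 13, Dover 8, Claremont 0. Claremont has the fewest and is eliminated.
Round 2: Brookfield 15, Harrow 13, Dover 8. Dover has the fewest and is eliminated.
Round 3: Brookfield 23, Harrow 13. Brookfield has a majority.

Brookfield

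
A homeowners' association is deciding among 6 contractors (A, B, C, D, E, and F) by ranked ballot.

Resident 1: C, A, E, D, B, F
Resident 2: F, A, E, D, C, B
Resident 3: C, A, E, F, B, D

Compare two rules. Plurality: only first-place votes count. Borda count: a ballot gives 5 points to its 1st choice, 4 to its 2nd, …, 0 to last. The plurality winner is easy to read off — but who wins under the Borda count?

Plurality first-place counts: A 0, B 0, C 2, D 0, E 0, F 1 → C.
Borda totals: A 12, B 2, C 11, D 4, E 9, F 7 → A.

A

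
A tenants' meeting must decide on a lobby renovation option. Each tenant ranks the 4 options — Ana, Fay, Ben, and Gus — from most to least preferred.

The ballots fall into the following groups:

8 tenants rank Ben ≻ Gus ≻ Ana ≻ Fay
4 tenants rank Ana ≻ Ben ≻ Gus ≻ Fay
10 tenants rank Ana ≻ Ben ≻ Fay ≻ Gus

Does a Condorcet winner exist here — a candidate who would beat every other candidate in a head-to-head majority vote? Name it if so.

Head-to-head results (22 voters total):
Ana vs Fay: Ana wins 22–0.
Ana vs Ben: Ana wins 14–8.
Ana vs Gus: Ana wins 14–8.
Fay vs Ben: Ben wins 22–0.
Fay vs Gus: Gus wins 12–10.
Ben vs Gus: Ben wins 22–0.
Ana beats each rival — Fay (22–0), Ben (14–8), Gus (14–8) — so Ana is the Condorcet winner.

Ana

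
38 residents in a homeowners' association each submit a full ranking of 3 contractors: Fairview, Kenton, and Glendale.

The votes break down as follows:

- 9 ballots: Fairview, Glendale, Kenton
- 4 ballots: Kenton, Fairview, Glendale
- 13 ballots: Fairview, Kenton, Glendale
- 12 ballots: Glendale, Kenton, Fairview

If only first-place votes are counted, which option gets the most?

First-place vote totals:
  Fairview: 22
  Kenton: 4
  Glendale: 12
Fairview has the most first-place votes.

Fairview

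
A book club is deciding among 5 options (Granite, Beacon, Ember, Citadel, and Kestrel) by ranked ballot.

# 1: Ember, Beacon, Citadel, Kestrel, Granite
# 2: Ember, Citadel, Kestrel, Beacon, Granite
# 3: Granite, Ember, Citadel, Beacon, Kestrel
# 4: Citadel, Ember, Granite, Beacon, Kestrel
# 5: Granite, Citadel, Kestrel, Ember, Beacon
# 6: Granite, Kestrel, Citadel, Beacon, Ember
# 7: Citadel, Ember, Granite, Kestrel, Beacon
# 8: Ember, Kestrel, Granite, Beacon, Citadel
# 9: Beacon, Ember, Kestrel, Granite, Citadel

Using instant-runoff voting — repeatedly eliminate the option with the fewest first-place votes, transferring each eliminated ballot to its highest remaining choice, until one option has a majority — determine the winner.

Round 1: Granite 3, Ember 3, Citadel 2, Beacon 1, Kestrel 0. Kestrel has the fewest and is eliminated.
Round 2: Granite 3, Ember 3, Citadel 2, Beacon 1. Beacon has the fewest and is eliminated.
Round 3: Ember 4, Granite 3, Citadel 2. Citadel has the fewest and is eliminated.
Round 4: Ember 6, Granite 3. Ember has a majority.

Ember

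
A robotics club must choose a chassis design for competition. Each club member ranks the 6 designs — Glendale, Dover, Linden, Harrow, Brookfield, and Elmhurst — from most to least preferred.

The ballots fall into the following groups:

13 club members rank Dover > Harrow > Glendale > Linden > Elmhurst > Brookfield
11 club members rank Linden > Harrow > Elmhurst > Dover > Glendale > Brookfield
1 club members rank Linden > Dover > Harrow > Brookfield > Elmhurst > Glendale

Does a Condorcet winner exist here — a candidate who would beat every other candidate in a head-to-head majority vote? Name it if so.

Dover

Head-to-head results (25 voters total):
Glendale vs Dover: Dover wins 25–0.
Glendale vs Linden: Glendale wins 13–12.
Glendale vs Harrow: Harrow wins 25–0.
Glendale vs Brookfield: Glendale wins 24–1.
Glendale vs Elmhurst: Glendale wins 13–12.
Dover vs Linden: Dover wins 13–12.
Dover vs Harrow: Dover wins 14–11.
Dover vs Brookfield: Dover wins 25–0.
Dover vs Elmhurst: Dover wins 14–11.
Linden vs Harrow: Harrow wins 13–12.
Linden vs Brookfield: Linden wins 25–0.
Linden vs Elmhurst: Linden wins 25–0.
Harrow vs Brookfield: Harrow wins 25–0.
Harrow vs Elmhurst: Harrow wins 25–0.
Brookfield vs Elmhurst: Elmhurst wins 24–1.
Dover beats each rival — Glendale (25–0), Linden (13–12), Harrow (14–11), Brookfield (25–0), Elmhurst (14–11) — so Dover is the Condorcet winner.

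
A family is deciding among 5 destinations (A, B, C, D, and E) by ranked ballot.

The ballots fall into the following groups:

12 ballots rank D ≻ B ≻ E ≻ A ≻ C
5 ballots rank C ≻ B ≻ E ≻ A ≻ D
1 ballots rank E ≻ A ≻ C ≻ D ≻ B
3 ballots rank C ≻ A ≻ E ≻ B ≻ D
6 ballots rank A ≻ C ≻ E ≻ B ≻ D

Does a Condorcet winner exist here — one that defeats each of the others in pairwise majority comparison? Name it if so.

Head-to-head results (27 voters total):
A vs B: B wins 17–10.
A vs C: A wins 19–8.
A vs D: A wins 15–12.
A vs E: E wins 18–9.
B vs C: C wins 15–12.
B vs D: B wins 14–13.
B vs E: B wins 17–10.
C vs D: C wins 15–12.
C vs E: C wins 14–13.
D vs E: E wins 15–12.
No candidate beats all others: A beats C beats B beats A, a majority cycle.

There is no Condorcet winner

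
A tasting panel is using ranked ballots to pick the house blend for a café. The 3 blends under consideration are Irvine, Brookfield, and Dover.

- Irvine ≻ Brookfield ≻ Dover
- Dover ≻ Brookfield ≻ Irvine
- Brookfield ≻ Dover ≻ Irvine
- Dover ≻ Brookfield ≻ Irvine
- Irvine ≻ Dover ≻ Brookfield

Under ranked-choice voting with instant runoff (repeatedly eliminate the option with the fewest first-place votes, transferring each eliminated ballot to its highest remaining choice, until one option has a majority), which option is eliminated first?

Brookfield

Round 1: Irvine 2, Dover 2, Brookfield 1. Brookfield has the fewest and is eliminated.
Round 2: Dover 3, Irvine 2. Dover has a majority.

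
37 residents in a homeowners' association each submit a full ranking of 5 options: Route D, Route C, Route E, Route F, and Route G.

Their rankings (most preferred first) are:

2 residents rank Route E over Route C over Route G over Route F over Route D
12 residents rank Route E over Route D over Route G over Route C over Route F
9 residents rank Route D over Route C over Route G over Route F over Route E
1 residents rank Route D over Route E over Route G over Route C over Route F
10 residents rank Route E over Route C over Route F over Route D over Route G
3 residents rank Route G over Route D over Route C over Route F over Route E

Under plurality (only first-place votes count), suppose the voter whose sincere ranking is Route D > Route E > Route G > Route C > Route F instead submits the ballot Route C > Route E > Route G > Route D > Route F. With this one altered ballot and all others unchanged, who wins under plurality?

First-place totals with the altered ballot: Route D 9, Route C 1, Route E 24, Route F 0, Route G 3.
The winner is unchanged: still Route E.

Route E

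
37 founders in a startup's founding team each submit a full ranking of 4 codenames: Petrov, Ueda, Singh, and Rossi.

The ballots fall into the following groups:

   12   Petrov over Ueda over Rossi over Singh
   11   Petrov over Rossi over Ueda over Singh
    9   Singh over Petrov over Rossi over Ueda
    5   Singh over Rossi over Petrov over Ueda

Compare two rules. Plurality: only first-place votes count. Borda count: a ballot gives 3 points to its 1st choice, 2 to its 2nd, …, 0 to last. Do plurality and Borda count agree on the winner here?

Plurality first-place counts: Petrov 23, Ueda 0, Singh 14, Rossi 0 → Petrov.
Borda totals: Petrov 92, Ueda 35, Singh 42, Rossi 53 → Petrov.
The two rules agree on Petrov.

Yes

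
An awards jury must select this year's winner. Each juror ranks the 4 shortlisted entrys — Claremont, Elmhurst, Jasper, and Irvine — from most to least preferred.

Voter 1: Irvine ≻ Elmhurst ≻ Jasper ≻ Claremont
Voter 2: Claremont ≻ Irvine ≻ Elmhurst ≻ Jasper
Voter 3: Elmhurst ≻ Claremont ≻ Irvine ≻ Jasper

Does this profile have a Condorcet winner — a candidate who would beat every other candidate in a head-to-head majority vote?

No

Head-to-head results (3 voters total):
Claremont vs Elmhurst: Elmhurst wins 2–1.
Claremont vs Jasper: Claremont wins 2–1.
Claremont vs Irvine: Claremont wins 2–1.
Elmhurst vs Jasper: Elmhurst wins 3–0.
Elmhurst vs Irvine: Irvine wins 2–1.
Jasper vs Irvine: Irvine wins 3–0.
No candidate beats all others: Claremont beats Irvine beats Elmhurst beats Claremont, a majority cycle.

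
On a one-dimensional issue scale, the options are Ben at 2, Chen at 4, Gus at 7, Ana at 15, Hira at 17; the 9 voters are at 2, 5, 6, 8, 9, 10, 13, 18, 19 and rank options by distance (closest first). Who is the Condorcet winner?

With single-peaked preferences on a line, the Condorcet winner is the candidate closest to the median voter.
The median voter (position 9) is closest to Gus at 7.
Check: Gus vs Ana — voters closer to Gus: 6 of 9.

Gus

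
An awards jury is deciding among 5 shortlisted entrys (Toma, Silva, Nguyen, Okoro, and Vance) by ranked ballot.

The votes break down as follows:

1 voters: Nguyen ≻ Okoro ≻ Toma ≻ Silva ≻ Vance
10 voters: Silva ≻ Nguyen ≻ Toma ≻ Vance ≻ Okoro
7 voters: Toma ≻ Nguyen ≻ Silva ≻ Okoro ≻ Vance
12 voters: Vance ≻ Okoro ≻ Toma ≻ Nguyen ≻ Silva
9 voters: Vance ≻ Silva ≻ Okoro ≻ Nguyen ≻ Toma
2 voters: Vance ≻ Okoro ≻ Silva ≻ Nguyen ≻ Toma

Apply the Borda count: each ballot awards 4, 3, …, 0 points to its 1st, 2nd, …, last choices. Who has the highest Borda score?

Vance

Borda scores:
  Toma: 2 + 10·2 + 7·4 + 12·2 + 9·0 + 2·0 = 74
  Silva: 1 + 10·4 + 7·2 + 12·0 + 9·3 + 2·2 = 86
  Nguyen: 4 + 10·3 + 7·3 + 12·1 + 9·1 + 2·1 = 78
  Okoro: 3 + 10·0 + 7·1 + 12·3 + 9·2 + 2·3 = 70
  Vance: 0 + 10·1 + 7·0 + 12·4 + 9·4 + 2·4 = 102
Vance has the highest total.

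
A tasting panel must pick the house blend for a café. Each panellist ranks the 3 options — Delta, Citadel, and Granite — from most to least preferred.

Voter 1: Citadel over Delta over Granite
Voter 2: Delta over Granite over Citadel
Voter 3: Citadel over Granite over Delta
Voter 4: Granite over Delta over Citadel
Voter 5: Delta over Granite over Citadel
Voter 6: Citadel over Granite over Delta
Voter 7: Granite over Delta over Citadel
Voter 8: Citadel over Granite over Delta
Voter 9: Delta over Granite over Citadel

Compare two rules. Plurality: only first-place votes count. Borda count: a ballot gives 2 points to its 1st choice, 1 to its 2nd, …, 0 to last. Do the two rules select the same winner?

Plurality first-place counts: Delta 3, Citadel 4, Granite 2 → Citadel.
Borda totals: Delta 9, Citadel 8, Granite 10 → Granite.
The two rules disagree: plurality picks Citadel, Borda picks Granite.

No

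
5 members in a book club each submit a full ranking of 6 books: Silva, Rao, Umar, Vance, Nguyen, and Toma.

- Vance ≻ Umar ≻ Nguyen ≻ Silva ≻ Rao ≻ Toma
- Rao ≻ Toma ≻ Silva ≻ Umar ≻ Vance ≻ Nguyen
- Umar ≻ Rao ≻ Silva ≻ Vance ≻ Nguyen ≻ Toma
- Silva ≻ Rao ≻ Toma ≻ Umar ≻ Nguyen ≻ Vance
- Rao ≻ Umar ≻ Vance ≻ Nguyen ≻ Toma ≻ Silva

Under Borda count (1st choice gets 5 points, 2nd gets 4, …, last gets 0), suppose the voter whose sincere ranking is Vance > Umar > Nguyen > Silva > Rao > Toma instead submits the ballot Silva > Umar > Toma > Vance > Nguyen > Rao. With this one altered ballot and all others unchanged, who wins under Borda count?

Rao

Borda totals with the altered ballot: Silva 16, Rao 18, Umar 17, Vance 8, Nguyen 5, Toma 11.
The winner is unchanged: still Rao.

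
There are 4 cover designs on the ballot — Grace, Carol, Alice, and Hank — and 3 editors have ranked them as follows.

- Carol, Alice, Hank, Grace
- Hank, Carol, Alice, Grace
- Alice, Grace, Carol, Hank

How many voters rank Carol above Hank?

2

Ballots ranking Carol above Hank: 2.
Ballots ranking Hank above Carol: 1.
So 2 of 3 voters prefer Carol to Hank.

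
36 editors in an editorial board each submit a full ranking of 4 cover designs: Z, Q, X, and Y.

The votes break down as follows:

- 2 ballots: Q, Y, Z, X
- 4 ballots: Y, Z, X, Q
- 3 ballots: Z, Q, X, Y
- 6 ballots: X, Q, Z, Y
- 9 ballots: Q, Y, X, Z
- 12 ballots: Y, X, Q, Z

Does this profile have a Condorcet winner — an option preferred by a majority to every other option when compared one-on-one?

No

Head-to-head results (36 voters total):
Z vs Q: Q wins 29–7.
Z vs X: X wins 27–9.
Z vs Y: Y wins 27–9.
Q vs X: X wins 22–14.
Q vs Y: Q wins 20–16.
X vs Y: Y wins 27–9.
No candidate beats all others: Q beats Y beats X beats Q, a majority cycle.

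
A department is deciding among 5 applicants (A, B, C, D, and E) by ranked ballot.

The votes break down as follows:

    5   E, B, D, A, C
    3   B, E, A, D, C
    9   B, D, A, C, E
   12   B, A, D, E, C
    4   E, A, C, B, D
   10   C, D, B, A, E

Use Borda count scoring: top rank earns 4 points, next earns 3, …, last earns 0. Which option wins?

B

Borda scores:
  A: 5·1 + 3·2 + 9·2 + 12·3 + 4·3 + 10·1 = 87
  B: 5·3 + 3·4 + 9·4 + 12·4 + 4·1 + 10·2 = 135
  C: 5·0 + 3·0 + 9·1 + 12·0 + 4·2 + 10·4 = 57
  D: 5·2 + 3·1 + 9·3 + 12·2 + 4·0 + 10·3 = 94
  E: 5·4 + 3·3 + 9·0 + 12·1 + 4·4 + 10·0 = 57
B has the highest total.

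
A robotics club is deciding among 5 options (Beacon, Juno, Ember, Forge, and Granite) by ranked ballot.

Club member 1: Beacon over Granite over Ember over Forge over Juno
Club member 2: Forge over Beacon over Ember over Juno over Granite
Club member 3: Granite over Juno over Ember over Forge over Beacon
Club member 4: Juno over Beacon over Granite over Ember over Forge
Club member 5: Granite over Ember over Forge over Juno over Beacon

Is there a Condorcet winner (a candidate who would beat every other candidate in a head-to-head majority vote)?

Head-to-head results (5 voters total):
Beacon vs Juno: Juno wins 3–2.
Beacon vs Ember: Beacon wins 3–2.
Beacon vs Forge: Forge wins 3–2.
Beacon vs Granite: Beacon wins 3–2.
Juno vs Ember: Ember wins 3–2.
Juno vs Forge: Forge wins 3–2.
Juno vs Granite: Granite wins 3–2.
Ember vs Forge: Ember wins 4–1.
Ember vs Granite: Granite wins 4–1.
Forge vs Granite: Granite wins 4–1.
No candidate beats all others: Beacon beats Ember beats Juno beats Beacon, a majority cycle.

No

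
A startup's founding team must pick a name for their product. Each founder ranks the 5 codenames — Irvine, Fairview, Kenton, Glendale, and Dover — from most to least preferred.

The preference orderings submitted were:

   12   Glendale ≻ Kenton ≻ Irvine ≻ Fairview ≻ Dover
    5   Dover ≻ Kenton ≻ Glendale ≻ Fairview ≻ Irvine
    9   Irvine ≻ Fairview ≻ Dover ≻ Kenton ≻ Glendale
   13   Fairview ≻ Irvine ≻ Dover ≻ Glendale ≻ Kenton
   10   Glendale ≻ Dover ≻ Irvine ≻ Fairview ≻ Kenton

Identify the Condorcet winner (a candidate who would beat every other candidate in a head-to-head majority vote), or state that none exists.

There is no Condorcet winner

Head-to-head results (49 voters total):
Irvine vs Fairview: Irvine wins 31–18.
Irvine vs Kenton: Irvine wins 32–17.
Irvine vs Glendale: Glendale wins 27–22.
Irvine vs Dover: Irvine wins 34–15.
Fairview vs Kenton: Fairview wins 32–17.
Fairview vs Glendale: Glendale wins 27–22.
Fairview vs Dover: Fairview wins 34–15.
Kenton vs Glendale: Glendale wins 35–14.
Kenton vs Dover: Dover wins 37–12.
Glendale vs Dover: Dover wins 27–22.
No candidate beats all others: Irvine beats Dover beats Glendale beats Irvine, a majority cycle.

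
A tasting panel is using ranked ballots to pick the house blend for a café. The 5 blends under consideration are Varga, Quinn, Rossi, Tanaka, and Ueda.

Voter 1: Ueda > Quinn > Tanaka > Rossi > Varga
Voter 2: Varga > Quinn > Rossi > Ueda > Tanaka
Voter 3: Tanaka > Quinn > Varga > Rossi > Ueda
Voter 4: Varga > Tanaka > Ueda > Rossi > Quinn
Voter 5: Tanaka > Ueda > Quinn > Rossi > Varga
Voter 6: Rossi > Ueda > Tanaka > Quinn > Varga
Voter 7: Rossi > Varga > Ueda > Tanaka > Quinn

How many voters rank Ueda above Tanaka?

Ballots ranking Ueda above Tanaka: 4.
Ballots ranking Tanaka above Ueda: 3.
So 4 of 7 voters prefer Ueda to Tanaka.

4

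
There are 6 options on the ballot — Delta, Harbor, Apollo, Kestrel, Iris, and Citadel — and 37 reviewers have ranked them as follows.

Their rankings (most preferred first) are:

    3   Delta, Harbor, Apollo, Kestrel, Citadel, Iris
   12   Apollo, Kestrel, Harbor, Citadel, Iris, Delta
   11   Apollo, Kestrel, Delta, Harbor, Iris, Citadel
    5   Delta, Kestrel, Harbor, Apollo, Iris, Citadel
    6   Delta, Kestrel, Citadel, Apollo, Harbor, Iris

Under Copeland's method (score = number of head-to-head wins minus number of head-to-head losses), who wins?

Apollo

Pairwise results:
  Delta vs Harbor: Delta wins 25–12.
  Delta vs Apollo: Apollo wins 23–14.
  Delta vs Kestrel: Kestrel wins 23–14.
  Delta vs Iris: Delta wins 25–12.
  Delta vs Citadel: Delta wins 25–12.
  Harbor vs Apollo: Apollo wins 29–8.
  Harbor vs Kestrel: Kestrel wins 34–3.
  Harbor vs Iris: Harbor wins 37–0.
  Harbor vs Citadel: Harbor wins 31–6.
  Apollo vs Kestrel: Apollo wins 26–11.
  Apollo vs Iris: Apollo wins 37–0.
  Apollo vs Citadel: Apollo wins 31–6.
  Kestrel vs Iris: Kestrel wins 37–0.
  Kestrel vs Citadel: Kestrel wins 37–0.
  Iris vs Citadel: Citadel wins 21–16.
Copeland scores (wins − losses):
  Delta: 3 − 2 = 1
  Harbor: 2 − 3 = -1
  Apollo: 5 − 0 = 5
  Kestrel: 4 − 1 = 3
  Iris: 0 − 5 = -5
  Citadel: 1 − 4 = -3
Apollo has the best Copeland score.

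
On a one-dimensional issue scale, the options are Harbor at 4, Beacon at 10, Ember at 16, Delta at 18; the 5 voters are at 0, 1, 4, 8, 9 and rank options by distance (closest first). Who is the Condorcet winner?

With single-peaked preferences on a line, the Condorcet winner is the candidate closest to the median voter.
The median voter (position 4) is closest to Harbor at 4.
Check: Harbor vs Beacon — voters closer to Harbor: 3 of 5.

Harbor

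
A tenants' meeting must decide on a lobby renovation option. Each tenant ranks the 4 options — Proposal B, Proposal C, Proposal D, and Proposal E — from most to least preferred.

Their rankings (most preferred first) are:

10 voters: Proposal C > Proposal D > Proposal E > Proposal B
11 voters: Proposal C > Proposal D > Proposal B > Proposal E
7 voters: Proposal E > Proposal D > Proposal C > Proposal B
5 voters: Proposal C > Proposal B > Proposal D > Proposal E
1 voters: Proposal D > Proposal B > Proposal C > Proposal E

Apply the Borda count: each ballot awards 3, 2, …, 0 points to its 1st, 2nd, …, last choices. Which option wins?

Borda scores:
  Proposal B: 10·0 + 11·1 + 7·0 + 5·2 + 2 = 23
  Proposal C: 10·3 + 11·3 + 7·1 + 5·3 + 1 = 86
  Proposal D: 10·2 + 11·2 + 7·2 + 5·1 + 3 = 64
  Proposal E: 10·1 + 11·0 + 7·3 + 5·0 + 0 = 31
Proposal C has the highest total.

Proposal C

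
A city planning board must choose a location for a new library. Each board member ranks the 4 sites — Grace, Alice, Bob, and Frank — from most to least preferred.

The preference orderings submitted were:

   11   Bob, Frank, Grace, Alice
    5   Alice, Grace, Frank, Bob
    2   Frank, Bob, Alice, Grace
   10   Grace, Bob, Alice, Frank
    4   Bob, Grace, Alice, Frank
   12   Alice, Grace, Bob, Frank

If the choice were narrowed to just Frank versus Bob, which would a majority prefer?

Ballots ranking Frank above Bob: 5+2 = 7.
Ballots ranking Bob above Frank: 11+10+4+12 = 37.
Bob wins the head-to-head, 37–7.

Bob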